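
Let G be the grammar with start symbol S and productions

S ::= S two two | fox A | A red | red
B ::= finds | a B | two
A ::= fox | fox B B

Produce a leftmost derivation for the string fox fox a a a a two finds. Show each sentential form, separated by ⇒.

S ⇒ fox A ⇒ fox fox B B ⇒ fox fox a B B ⇒ fox fox a a B B ⇒ fox fox a a a B B ⇒ fox fox a a a a B B ⇒ fox fox a a a a two B ⇒ fox fox a a a a two finds

S ⇒ fox A   [S ::= fox A]
fox A ⇒ fox fox B B   [A ::= fox B B]
fox fox B B ⇒ fox fox a B B   [B ::= a B]
fox fox a B B ⇒ fox fox a a B B   [B ::= a B]
fox fox a a B B ⇒ fox fox a a a B B   [B ::= a B]
fox fox a a a B B ⇒ fox fox a a a a B B   [B ::= a B]
fox fox a a a a B B ⇒ fox fox a a a a two B   [B ::= two]
fox fox a a a a two B ⇒ fox fox a a a a two finds   [B ::= finds]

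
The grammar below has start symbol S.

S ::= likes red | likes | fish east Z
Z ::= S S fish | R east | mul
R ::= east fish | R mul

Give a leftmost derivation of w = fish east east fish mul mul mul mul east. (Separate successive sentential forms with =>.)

S => fish east Z => fish east R east => fish east R mul east => fish east R mul mul east => fish east R mul mul mul east => fish east R mul mul mul mul east => fish east east fish mul mul mul mul east

S => fish east Z   [S ::= fish east Z]
fish east Z => fish east R east   [Z ::= R east]
fish east R east => fish east R mul east   [R ::= R mul]
fish east R mul east => fish east R mul mul east   [R ::= R mul]
fish east R mul mul east => fish east R mul mul mul east   [R ::= R mul]
fish east R mul mul mul east => fish east R mul mul mul mul east   [R ::= R mul]
fish east R mul mul mul mul east => fish east east fish mul mul mul mul east   [R ::= east fish]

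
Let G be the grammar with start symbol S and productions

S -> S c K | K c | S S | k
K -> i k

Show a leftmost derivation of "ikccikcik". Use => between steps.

S => ScK => ScKcK => KccKcK => ikccKcK => ikccikcK => ikccikcik

S => ScK   [S -> S c K]
ScK => ScKcK   [S -> S c K]
ScKcK => KccKcK   [S -> K c]
KccKcK => ikccKcK   [K -> i k]
ikccKcK => ikccikcK   [K -> i k]
ikccikcK => ikccikcik   [K -> i k]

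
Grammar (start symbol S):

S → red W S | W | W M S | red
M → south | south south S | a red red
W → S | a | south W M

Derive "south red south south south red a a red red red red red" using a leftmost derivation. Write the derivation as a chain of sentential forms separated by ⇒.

S ⇒ W M S ⇒ south W M M S ⇒ south S M M S ⇒ south red M M S ⇒ south red south M S ⇒ south red south south south S S ⇒ south red south south south red W S S ⇒ south red south south south red S S S ⇒ south red south south south red W M S S S ⇒ south red south south south red a M S S S ⇒ south red south south south red a a red red S S S ⇒ south red south south south red a a red red red S S ⇒ south red south south south red a a red red red red S ⇒ south red south south south red a a red red red red red

S ⇒ W M S   [S → W M S]
W M S ⇒ south W M M S   [W → south W M]
south W M M S ⇒ south S M M S   [W → S]
south S M M S ⇒ south red M M S   [S → red]
south red M M S ⇒ south red south M S   [M → south]
south red south M S ⇒ south red south south south S S   [M → south south S]
south red south south south S S ⇒ south red south south south red W S S   [S → red W S]
south red south south south red W S S ⇒ south red south south south red S S S   [W → S]
south red south south south red S S S ⇒ south red south south south red W M S S S   [S → W M S]
south red south south south red W M S S S ⇒ south red south south south red a M S S S   [W → a]
south red south south south red a M S S S ⇒ south red south south south red a a red red S S S   [M → a red red]
south red south south south red a a red red S S S ⇒ south red south south south red a a red red red S S   [S → red]
south red south south south red a a red red red S S ⇒ south red south south south red a a red red red red S   [S → red]
south red south south south red a a red red red red S ⇒ south red south south south red a a red red red red red   [S → red]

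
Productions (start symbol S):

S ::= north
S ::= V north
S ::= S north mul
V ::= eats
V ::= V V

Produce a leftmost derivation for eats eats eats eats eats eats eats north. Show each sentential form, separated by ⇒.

S ⇒ V north   [S ::= V north]
V north ⇒ V V north   [V ::= V V]
V V north ⇒ V V V north   [V ::= V V]
V V V north ⇒ V V V V north   [V ::= V V]
V V V V north ⇒ V V V V V north   [V ::= V V]
V V V V V north ⇒ eats V V V V north   [V ::= eats]
eats V V V V north ⇒ eats V V V V V north   [V ::= V V]
eats V V V V V north ⇒ eats V V V V V V north   [V ::= V V]
eats V V V V V V north ⇒ eats eats V V V V V north   [V ::= eats]
eats eats V V V V V north ⇒ eats eats eats V V V V north   [V ::= eats]
eats eats eats V V V V north ⇒ eats eats eats eats V V V north   [V ::= eats]
eats eats eats eats V V V north ⇒ eats eats eats eats eats V V north   [V ::= eats]
eats eats eats eats eats V V north ⇒ eats eats eats eats eats eats V north   [V ::= eats]
eats eats eats eats eats eats V north ⇒ eats eats eats eats eats eats eats north   [V ::= eats]

S ⇒ V north ⇒ V V north ⇒ V V V north ⇒ V V V V north ⇒ V V V V V north ⇒ eats V V V V north ⇒ eats V V V V V north ⇒ eats V V V V V V north ⇒ eats eats V V V V V north ⇒ eats eats eats V V V V north ⇒ eats eats eats eats V V V north ⇒ eats eats eats eats eats V V north ⇒ eats eats eats eats eats eats V north ⇒ eats eats eats eats eats eats eats north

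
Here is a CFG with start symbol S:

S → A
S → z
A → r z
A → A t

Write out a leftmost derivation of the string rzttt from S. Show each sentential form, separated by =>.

S => A => At => Att => Attt => rzttt

S => A   [S → A]
A => At   [A → A t]
At => Att   [A → A t]
Att => Attt   [A → A t]
Attt => rzttt   [A → r z]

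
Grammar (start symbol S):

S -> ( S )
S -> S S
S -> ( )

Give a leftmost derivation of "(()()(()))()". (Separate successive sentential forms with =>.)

S => SS   [S -> S S]
SS => (S)S   [S -> ( S )]
(S)S => (SS)S   [S -> S S]
(SS)S => (()S)S   [S -> ( )]
(()S)S => (()SS)S   [S -> S S]
(()SS)S => (()()S)S   [S -> ( )]
(()()S)S => (()()(S))S   [S -> ( S )]
(()()(S))S => (()()(()))S   [S -> ( )]
(()()(()))S => (()()(()))()   [S -> ( )]

S => SS => (S)S => (SS)S => (()S)S => (()SS)S => (()()S)S => (()()(S))S => (()()(()))S => (()()(()))()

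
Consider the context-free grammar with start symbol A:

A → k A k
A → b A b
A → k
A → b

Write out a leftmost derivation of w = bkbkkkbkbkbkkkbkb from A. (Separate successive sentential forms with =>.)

A => bAb => bkAkb => bkbAbkb => bkbkAkbkb => bkbkkAkkbkb => bkbkkkAkkkbkb => bkbkkkbAbkkkbkb => bkbkkkbkAkbkkkbkb => bkbkkkbkbkbkkkbkb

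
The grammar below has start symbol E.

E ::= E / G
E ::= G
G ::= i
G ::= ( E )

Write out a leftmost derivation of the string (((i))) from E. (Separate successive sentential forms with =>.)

E => G   [E ::= G]
G => (E)   [G ::= ( E )]
(E) => (G)   [E ::= G]
(G) => ((E))   [G ::= ( E )]
((E)) => ((G))   [E ::= G]
((G)) => (((E)))   [G ::= ( E )]
(((E))) => (((G)))   [E ::= G]
(((G))) => (((i)))   [G ::= i]

E => G => (E) => (G) => ((E)) => ((G)) => (((E))) => (((G))) => (((i)))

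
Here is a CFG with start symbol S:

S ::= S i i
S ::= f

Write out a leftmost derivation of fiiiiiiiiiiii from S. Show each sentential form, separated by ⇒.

S ⇒ Sii ⇒ Siiii ⇒ Siiiiii ⇒ Siiiiiiii ⇒ Siiiiiiiiii ⇒ Siiiiiiiiiiii ⇒ fiiiiiiiiiiii

S ⇒ Sii   [S ::= S i i]
Sii ⇒ Siiii   [S ::= S i i]
Siiii ⇒ Siiiiii   [S ::= S i i]
Siiiiii ⇒ Siiiiiiii   [S ::= S i i]
Siiiiiiii ⇒ Siiiiiiiiii   [S ::= S i i]
Siiiiiiiiii ⇒ Siiiiiiiiiiii   [S ::= S i i]
Siiiiiiiiiiii ⇒ fiiiiiiiiiiii   [S ::= f]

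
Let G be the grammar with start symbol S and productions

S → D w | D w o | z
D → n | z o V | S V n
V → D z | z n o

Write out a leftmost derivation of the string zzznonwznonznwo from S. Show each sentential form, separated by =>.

S => Dwo => SVnwo => zVnwo => zDznwo => zSVnznwo => zDwVnznwo => zSVnwVnznwo => zzVnwVnznwo => zzznonwVnznwo => zzznonwznonznwo

S => Dwo   [S → D w o]
Dwo => SVnwo   [D → S V n]
SVnwo => zVnwo   [S → z]
zVnwo => zDznwo   [V → D z]
zDznwo => zSVnznwo   [D → S V n]
zSVnznwo => zDwVnznwo   [S → D w]
zDwVnznwo => zSVnwVnznwo   [D → S V n]
zSVnwVnznwo => zzVnwVnznwo   [S → z]
zzVnwVnznwo => zzznonwVnznwo   [V → z n o]
zzznonwVnznwo => zzznonwznonznwo   [V → z n o]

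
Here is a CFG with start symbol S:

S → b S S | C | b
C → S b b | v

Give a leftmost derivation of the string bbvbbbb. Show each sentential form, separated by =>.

S => bSS => bbSSS => bbCSS => bbvSS => bbvbSSS => bbvbbSS => bbvbbbS => bbvbbbb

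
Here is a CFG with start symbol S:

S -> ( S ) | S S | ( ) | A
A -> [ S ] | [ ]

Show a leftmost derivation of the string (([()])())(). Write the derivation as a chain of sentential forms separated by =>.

S => SS   [S -> S S]
SS => (S)S   [S -> ( S )]
(S)S => (SS)S   [S -> S S]
(SS)S => ((S)S)S   [S -> ( S )]
((S)S)S => ((A)S)S   [S -> A]
((A)S)S => (([S])S)S   [A -> [ S ]]
(([S])S)S => (([()])S)S   [S -> ( )]
(([()])S)S => (([()])())S   [S -> ( )]
(([()])())S => (([()])())()   [S -> ( )]

S => SS => (S)S => (SS)S => ((S)S)S => ((A)S)S => (([S])S)S => (([()])S)S => (([()])())S => (([()])())()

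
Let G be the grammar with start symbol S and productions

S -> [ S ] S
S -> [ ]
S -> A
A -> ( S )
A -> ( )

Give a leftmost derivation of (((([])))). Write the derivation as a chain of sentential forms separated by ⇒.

S⇒A⇒(S)⇒(A)⇒((S))⇒((A))⇒(((S)))⇒(((A)))⇒((((S))))⇒(((([]))))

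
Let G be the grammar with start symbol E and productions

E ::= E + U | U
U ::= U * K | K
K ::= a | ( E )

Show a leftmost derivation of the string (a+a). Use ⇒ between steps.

E ⇒ U   [E ::= U]
U ⇒ K   [U ::= K]
K ⇒ (E)   [K ::= ( E )]
(E) ⇒ (E+U)   [E ::= E + U]
(E+U) ⇒ (U+U)   [E ::= U]
(U+U) ⇒ (K+U)   [U ::= K]
(K+U) ⇒ (a+U)   [K ::= a]
(a+U) ⇒ (a+K)   [U ::= K]
(a+K) ⇒ (a+a)   [K ::= a]

E⇒U⇒K⇒(E)⇒(E+U)⇒(U+U)⇒(K+U)⇒(a+U)⇒(a+K)⇒(a+a)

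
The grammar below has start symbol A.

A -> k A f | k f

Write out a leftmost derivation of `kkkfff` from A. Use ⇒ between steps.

A ⇒ kAf   [A -> k A f]
kAf ⇒ kkAff   [A -> k A f]
kkAff ⇒ kkkfff   [A -> k f]

A ⇒ kAf ⇒ kkAff ⇒ kkkfff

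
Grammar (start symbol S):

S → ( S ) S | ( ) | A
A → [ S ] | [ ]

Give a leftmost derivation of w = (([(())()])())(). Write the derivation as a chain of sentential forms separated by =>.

S => (S)S => ((S)S)S => ((A)S)S => (([S])S)S => (([(S)S])S)S => (([(())S])S)S => (([(())()])S)S => (([(())()])())S => (([(())()])())()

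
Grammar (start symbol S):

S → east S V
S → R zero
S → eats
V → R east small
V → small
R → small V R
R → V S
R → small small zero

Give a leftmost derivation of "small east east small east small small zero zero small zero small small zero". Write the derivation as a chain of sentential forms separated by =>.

S => R zero => V S zero => small S zero => small east S V zero => small east east S V V zero => small east east R zero V V zero => small east east V S zero V V zero => small east east small S zero V V zero => small east east small east S V zero V V zero => small east east small east R zero V zero V V zero => small east east small east small small zero zero V zero V V zero => small east east small east small small zero zero small zero V V zero => small east east small east small small zero zero small zero small V zero => small east east small east small small zero zero small zero small small zero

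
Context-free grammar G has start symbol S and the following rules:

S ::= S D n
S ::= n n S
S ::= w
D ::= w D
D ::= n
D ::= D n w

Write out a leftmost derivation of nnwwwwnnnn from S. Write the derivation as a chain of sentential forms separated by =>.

S => nnS   [S ::= n n S]
nnS => nnSDn   [S ::= S D n]
nnSDn => nnSDnDn   [S ::= S D n]
nnSDnDn => nnwDnDn   [S ::= w]
nnwDnDn => nnwwDnDn   [D ::= w D]
nnwwDnDn => nnwwwDnDn   [D ::= w D]
nnwwwDnDn => nnwwwwDnDn   [D ::= w D]
nnwwwwDnDn => nnwwwwnnDn   [D ::= n]
nnwwwwnnDn => nnwwwwnnnn   [D ::= n]

S=>nnS=>nnSDn=>nnSDnDn=>nnwDnDn=>nnwwDnDn=>nnwwwDnDn=>nnwwwwDnDn=>nnwwwwnnDn=>nnwwwwnnnn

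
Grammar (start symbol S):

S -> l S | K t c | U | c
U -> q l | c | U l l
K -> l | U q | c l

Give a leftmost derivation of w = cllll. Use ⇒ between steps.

S ⇒ U ⇒ Ull ⇒ Ullll ⇒ cllll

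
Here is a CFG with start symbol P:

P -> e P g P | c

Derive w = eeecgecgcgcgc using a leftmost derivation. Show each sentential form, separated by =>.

P => ePgP => eePgPgP => eeePgPgPgP => eeecgPgPgP => eeecgePgPgPgP => eeecgecgPgPgP => eeecgecgcgPgP => eeecgecgcgcgP => eeecgecgcgcgc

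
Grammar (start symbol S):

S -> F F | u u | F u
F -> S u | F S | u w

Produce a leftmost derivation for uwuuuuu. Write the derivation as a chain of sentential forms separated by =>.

S => Fu   [S -> F u]
Fu => FSu   [F -> F S]
FSu => FSSu   [F -> F S]
FSSu => uwSSu   [F -> u w]
uwSSu => uwuuSu   [S -> u u]
uwuuSu => uwuuuuu   [S -> u u]

S => Fu => FSu => FSSu => uwSSu => uwuuSu => uwuuuuu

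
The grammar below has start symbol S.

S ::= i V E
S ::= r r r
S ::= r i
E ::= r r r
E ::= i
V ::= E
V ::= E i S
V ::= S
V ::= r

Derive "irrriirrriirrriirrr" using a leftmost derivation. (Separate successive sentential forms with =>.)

S => iVE => iEiSE => irrriSE => irrriiVEE => irrriiEiSEE => irrriirrriSEE => irrriirrriiVEEE => irrriirrriiEEEE => irrriirrriirrrEEE => irrriirrriirrriEE => irrriirrriirrriiE => irrriirrriirrriirrr

S => iVE   [S ::= i V E]
iVE => iEiSE   [V ::= E i S]
iEiSE => irrriSE   [E ::= r r r]
irrriSE => irrriiVEE   [S ::= i V E]
irrriiVEE => irrriiEiSEE   [V ::= E i S]
irrriiEiSEE => irrriirrriSEE   [E ::= r r r]
irrriirrriSEE => irrriirrriiVEEE   [S ::= i V E]
irrriirrriiVEEE => irrriirrriiEEEE   [V ::= E]
irrriirrriiEEEE => irrriirrriirrrEEE   [E ::= r r r]
irrriirrriirrrEEE => irrriirrriirrriEE   [E ::= i]
irrriirrriirrriEE => irrriirrriirrriiE   [E ::= i]
irrriirrriirrriiE => irrriirrriirrriirrr   [E ::= r r r]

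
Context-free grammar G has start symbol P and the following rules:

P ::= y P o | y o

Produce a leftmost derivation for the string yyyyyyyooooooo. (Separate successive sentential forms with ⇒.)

P ⇒ yPo ⇒ yyPoo ⇒ yyyPooo ⇒ yyyyPoooo ⇒ yyyyyPooooo ⇒ yyyyyyPoooooo ⇒ yyyyyyyooooooo

P ⇒ yPo   [P ::= y P o]
yPo ⇒ yyPoo   [P ::= y P o]
yyPoo ⇒ yyyPooo   [P ::= y P o]
yyyPooo ⇒ yyyyPoooo   [P ::= y P o]
yyyyPoooo ⇒ yyyyyPooooo   [P ::= y P o]
yyyyyPooooo ⇒ yyyyyyPoooooo   [P ::= y P o]
yyyyyyPoooooo ⇒ yyyyyyyooooooo   [P ::= y o]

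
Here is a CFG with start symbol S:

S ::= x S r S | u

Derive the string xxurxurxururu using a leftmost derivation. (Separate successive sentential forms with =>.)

S=>xSrS=>xxSrSrS=>xxurSrS=>xxurxSrSrS=>xxurxurSrS=>xxurxurxSrSrS=>xxurxurxurSrS=>xxurxurxururS=>xxurxurxururu

S => xSrS   [S ::= x S r S]
xSrS => xxSrSrS   [S ::= x S r S]
xxSrSrS => xxurSrS   [S ::= u]
xxurSrS => xxurxSrSrS   [S ::= x S r S]
xxurxSrSrS => xxurxurSrS   [S ::= u]
xxurxurSrS => xxurxurxSrSrS   [S ::= x S r S]
xxurxurxSrSrS => xxurxurxurSrS   [S ::= u]
xxurxurxurSrS => xxurxurxururS   [S ::= u]
xxurxurxururS => xxurxurxururu   [S ::= u]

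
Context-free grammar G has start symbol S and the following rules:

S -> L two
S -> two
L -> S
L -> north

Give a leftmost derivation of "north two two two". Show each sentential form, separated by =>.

S => L two   [S -> L two]
L two => S two   [L -> S]
S two => L two two   [S -> L two]
L two two => S two two   [L -> S]
S two two => L two two two   [S -> L two]
L two two two => north two two two   [L -> north]

S => L two => S two => L two two => S two two => L two two two => north two two two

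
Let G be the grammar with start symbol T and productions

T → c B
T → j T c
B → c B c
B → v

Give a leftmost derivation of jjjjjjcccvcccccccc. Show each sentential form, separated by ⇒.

T⇒jTc⇒jjTcc⇒jjjTccc⇒jjjjTcccc⇒jjjjjTccccc⇒jjjjjjTcccccc⇒jjjjjjcBcccccc⇒jjjjjjccBccccccc⇒jjjjjjcccBcccccccc⇒jjjjjjcccvcccccccc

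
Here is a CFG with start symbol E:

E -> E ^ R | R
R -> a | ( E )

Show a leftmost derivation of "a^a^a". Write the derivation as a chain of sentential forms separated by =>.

E => E^R => E^R^R => R^R^R => a^R^R => a^a^R => a^a^a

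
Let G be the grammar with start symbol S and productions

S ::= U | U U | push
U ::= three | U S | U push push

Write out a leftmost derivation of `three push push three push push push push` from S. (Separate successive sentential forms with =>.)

S => U U   [S ::= U U]
U U => U push push U   [U ::= U push push]
U push push U => three push push U   [U ::= three]
three push push U => three push push U push push   [U ::= U push push]
three push push U push push => three push push U S push push   [U ::= U S]
three push push U S push push => three push push U S S push push   [U ::= U S]
three push push U S S push push => three push push three S S push push   [U ::= three]
three push push three S S push push => three push push three push S push push   [S ::= push]
three push push three push S push push => three push push three push push push push   [S ::= push]

S => U U => U push push U => three push push U => three push push U push push => three push push U S push push => three push push U S S push push => three push push three S S push push => three push push three push S push push => three push push three push push push push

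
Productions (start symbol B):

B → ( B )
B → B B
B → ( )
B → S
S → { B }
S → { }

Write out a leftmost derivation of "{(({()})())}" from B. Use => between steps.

B => S => {B} => {(B)} => {(BB)} => {((B)B)} => {((S)B)} => {(({B})B)} => {(({()})B)} => {(({()})())}

B => S   [B → S]
S => {B}   [S → { B }]
{B} => {(B)}   [B → ( B )]
{(B)} => {(BB)}   [B → B B]
{(BB)} => {((B)B)}   [B → ( B )]
{((B)B)} => {((S)B)}   [B → S]
{((S)B)} => {(({B})B)}   [S → { B }]
{(({B})B)} => {(({()})B)}   [B → ( )]
{(({()})B)} => {(({()})())}   [B → ( )]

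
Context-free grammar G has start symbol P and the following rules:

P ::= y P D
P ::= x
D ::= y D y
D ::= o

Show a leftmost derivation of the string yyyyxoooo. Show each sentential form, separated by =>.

P => yPD   [P ::= y P D]
yPD => yyPDD   [P ::= y P D]
yyPDD => yyyPDDD   [P ::= y P D]
yyyPDDD => yyyyPDDDD   [P ::= y P D]
yyyyPDDDD => yyyyxDDDD   [P ::= x]
yyyyxDDDD => yyyyxoDDD   [D ::= o]
yyyyxoDDD => yyyyxooDD   [D ::= o]
yyyyxooDD => yyyyxoooD   [D ::= o]
yyyyxoooD => yyyyxoooo   [D ::= o]

P=>yPD=>yyPDD=>yyyPDDD=>yyyyPDDDD=>yyyyxDDDD=>yyyyxoDDD=>yyyyxooDD=>yyyyxoooD=>yyyyxoooo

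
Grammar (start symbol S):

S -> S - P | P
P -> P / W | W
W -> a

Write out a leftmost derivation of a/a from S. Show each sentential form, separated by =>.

S => P => P/W => W/W => a/W => a/a

S => P   [S -> P]
P => P/W   [P -> P / W]
P/W => W/W   [P -> W]
W/W => a/W   [W -> a]
a/W => a/a   [W -> a]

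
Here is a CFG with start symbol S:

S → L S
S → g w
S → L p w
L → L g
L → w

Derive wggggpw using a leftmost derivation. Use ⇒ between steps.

S ⇒ Lpw ⇒ Lgpw ⇒ Lggpw ⇒ Lgggpw ⇒ Lggggpw ⇒ wggggpw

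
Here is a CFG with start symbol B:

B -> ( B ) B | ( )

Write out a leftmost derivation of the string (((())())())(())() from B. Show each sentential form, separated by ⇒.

B⇒(B)B⇒((B)B)B⇒(((B)B)B)B⇒(((())B)B)B⇒(((())())B)B⇒(((())())())B⇒(((())())())(B)B⇒(((())())())(())B⇒(((())())())(())()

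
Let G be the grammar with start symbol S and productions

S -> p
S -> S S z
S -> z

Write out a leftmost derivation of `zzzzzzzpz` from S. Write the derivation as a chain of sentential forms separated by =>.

S => SSz   [S -> S S z]
SSz => SSzSz   [S -> S S z]
SSzSz => SSzSzSz   [S -> S S z]
SSzSzSz => zSzSzSz   [S -> z]
zSzSzSz => zzzSzSz   [S -> z]
zzzSzSz => zzzSSzzSz   [S -> S S z]
zzzSSzzSz => zzzzSzzSz   [S -> z]
zzzzSzzSz => zzzzzzzSz   [S -> z]
zzzzzzzSz => zzzzzzzpz   [S -> p]

S => SSz => SSzSz => SSzSzSz => zSzSzSz => zzzSzSz => zzzSSzzSz => zzzzSzzSz => zzzzzzzSz => zzzzzzzpz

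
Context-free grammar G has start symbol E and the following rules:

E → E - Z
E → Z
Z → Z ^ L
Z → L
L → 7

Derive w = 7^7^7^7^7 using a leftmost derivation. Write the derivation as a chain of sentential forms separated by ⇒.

E⇒Z⇒Z^L⇒Z^L^L⇒Z^L^L^L⇒Z^L^L^L^L⇒L^L^L^L^L⇒7^L^L^L^L⇒7^7^L^L^L⇒7^7^7^L^L⇒7^7^7^7^L⇒7^7^7^7^7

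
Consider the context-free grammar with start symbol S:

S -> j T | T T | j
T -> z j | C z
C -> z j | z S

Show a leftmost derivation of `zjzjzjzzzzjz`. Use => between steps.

S => TT => CzT => zSzT => zjTzT => zjCzzT => zjzSzzT => zjzjTzzT => zjzjCzzzT => zjzjzSzzzT => zjzjzjzzzT => zjzjzjzzzCz => zjzjzjzzzzjz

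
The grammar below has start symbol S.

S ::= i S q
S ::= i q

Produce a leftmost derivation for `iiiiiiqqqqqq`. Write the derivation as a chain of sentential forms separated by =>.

S => iSq   [S ::= i S q]
iSq => iiSqq   [S ::= i S q]
iiSqq => iiiSqqq   [S ::= i S q]
iiiSqqq => iiiiSqqqq   [S ::= i S q]
iiiiSqqqq => iiiiiSqqqqq   [S ::= i S q]
iiiiiSqqqqq => iiiiiiqqqqqq   [S ::= i q]

S => iSq => iiSqq => iiiSqqq => iiiiSqqqq => iiiiiSqqqqq => iiiiiiqqqqqq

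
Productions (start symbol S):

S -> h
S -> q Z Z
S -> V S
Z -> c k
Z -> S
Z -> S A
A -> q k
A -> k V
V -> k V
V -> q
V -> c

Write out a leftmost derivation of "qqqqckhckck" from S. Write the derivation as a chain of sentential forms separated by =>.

S => qZZ   [S -> q Z Z]
qZZ => qSZ   [Z -> S]
qSZ => qVSZ   [S -> V S]
qVSZ => qqSZ   [V -> q]
qqSZ => qqqZZZ   [S -> q Z Z]
qqqZZZ => qqqSZZ   [Z -> S]
qqqSZZ => qqqqZZZZ   [S -> q Z Z]
qqqqZZZZ => qqqqckZZZ   [Z -> c k]
qqqqckZZZ => qqqqckSZZ   [Z -> S]
qqqqckSZZ => qqqqckhZZ   [S -> h]
qqqqckhZZ => qqqqckhckZ   [Z -> c k]
qqqqckhckZ => qqqqckhckck   [Z -> c k]

S=>qZZ=>qSZ=>qVSZ=>qqSZ=>qqqZZZ=>qqqSZZ=>qqqqZZZZ=>qqqqckZZZ=>qqqqckSZZ=>qqqqckhZZ=>qqqqckhckZ=>qqqqckhckck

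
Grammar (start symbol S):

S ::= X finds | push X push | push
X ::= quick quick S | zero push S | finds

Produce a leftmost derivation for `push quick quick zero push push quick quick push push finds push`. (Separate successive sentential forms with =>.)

S => push X push => push quick quick S push => push quick quick X finds push => push quick quick zero push S finds push => push quick quick zero push push X push finds push => push quick quick zero push push quick quick S push finds push => push quick quick zero push push quick quick push push finds push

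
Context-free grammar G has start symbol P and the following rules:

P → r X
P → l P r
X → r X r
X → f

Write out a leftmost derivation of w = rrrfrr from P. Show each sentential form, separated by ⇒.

P ⇒ rX   [P → r X]
rX ⇒ rrXr   [X → r X r]
rrXr ⇒ rrrXrr   [X → r X r]
rrrXrr ⇒ rrrfrr   [X → f]

P ⇒ rX ⇒ rrXr ⇒ rrrXrr ⇒ rrrfrr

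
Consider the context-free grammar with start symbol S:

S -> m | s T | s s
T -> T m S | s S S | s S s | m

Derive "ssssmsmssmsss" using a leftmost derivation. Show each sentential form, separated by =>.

S => sT => ssSs => sssTs => sssTmSs => sssTmSmSs => ssssSsmSmSs => ssssmsmSmSs => ssssmsmssmSs => ssssmsmssmsss

S => sT   [S -> s T]
sT => ssSs   [T -> s S s]
ssSs => sssTs   [S -> s T]
sssTs => sssTmSs   [T -> T m S]
sssTmSs => sssTmSmSs   [T -> T m S]
sssTmSmSs => ssssSsmSmSs   [T -> s S s]
ssssSsmSmSs => ssssmsmSmSs   [S -> m]
ssssmsmSmSs => ssssmsmssmSs   [S -> s s]
ssssmsmssmSs => ssssmsmssmsss   [S -> s s]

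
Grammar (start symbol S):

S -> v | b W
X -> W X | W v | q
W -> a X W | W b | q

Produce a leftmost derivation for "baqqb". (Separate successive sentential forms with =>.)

S => bW => bWb => baXWb => baqWb => baqqb

S => bW   [S -> b W]
bW => bWb   [W -> W b]
bWb => baXWb   [W -> a X W]
baXWb => baqWb   [X -> q]
baqWb => baqqb   [W -> q]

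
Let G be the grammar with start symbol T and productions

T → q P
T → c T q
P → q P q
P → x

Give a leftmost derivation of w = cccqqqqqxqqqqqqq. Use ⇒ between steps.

T ⇒ cTq ⇒ ccTqq ⇒ cccTqqq ⇒ cccqPqqq ⇒ cccqqPqqqq ⇒ cccqqqPqqqqq ⇒ cccqqqqPqqqqqq ⇒ cccqqqqqPqqqqqqq ⇒ cccqqqqqxqqqqqqq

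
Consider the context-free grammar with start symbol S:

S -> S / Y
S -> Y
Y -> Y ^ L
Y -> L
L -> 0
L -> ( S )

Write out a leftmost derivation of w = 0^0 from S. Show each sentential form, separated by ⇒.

S ⇒ Y ⇒ Y^L ⇒ L^L ⇒ 0^L ⇒ 0^0

S ⇒ Y   [S -> Y]
Y ⇒ Y^L   [Y -> Y ^ L]
Y^L ⇒ L^L   [Y -> L]
L^L ⇒ 0^L   [L -> 0]
0^L ⇒ 0^0   [L -> 0]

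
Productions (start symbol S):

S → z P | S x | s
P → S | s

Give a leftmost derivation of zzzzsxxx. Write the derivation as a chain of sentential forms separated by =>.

S => zP => zS => zzP => zzS => zzzP => zzzS => zzzSx => zzzSxx => zzzSxxx => zzzzPxxx => zzzzsxxx

S => zP   [S → z P]
zP => zS   [P → S]
zS => zzP   [S → z P]
zzP => zzS   [P → S]
zzS => zzzP   [S → z P]
zzzP => zzzS   [P → S]
zzzS => zzzSx   [S → S x]
zzzSx => zzzSxx   [S → S x]
zzzSxx => zzzSxxx   [S → S x]
zzzSxxx => zzzzPxxx   [S → z P]
zzzzPxxx => zzzzsxxx   [P → s]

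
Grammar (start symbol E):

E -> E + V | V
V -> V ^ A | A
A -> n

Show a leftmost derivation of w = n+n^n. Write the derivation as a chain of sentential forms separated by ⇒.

E ⇒ E+V   [E -> E + V]
E+V ⇒ V+V   [E -> V]
V+V ⇒ A+V   [V -> A]
A+V ⇒ n+V   [A -> n]
n+V ⇒ n+V^A   [V -> V ^ A]
n+V^A ⇒ n+A^A   [V -> A]
n+A^A ⇒ n+n^A   [A -> n]
n+n^A ⇒ n+n^n   [A -> n]

E ⇒ E+V ⇒ V+V ⇒ A+V ⇒ n+V ⇒ n+V^A ⇒ n+A^A ⇒ n+n^A ⇒ n+n^n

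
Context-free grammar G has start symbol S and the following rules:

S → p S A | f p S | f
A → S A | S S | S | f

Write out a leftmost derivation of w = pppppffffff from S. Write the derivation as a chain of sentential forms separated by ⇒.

S ⇒ pSA   [S → p S A]
pSA ⇒ ppSAA   [S → p S A]
ppSAA ⇒ pppSAAA   [S → p S A]
pppSAAA ⇒ ppppSAAAA   [S → p S A]
ppppSAAAA ⇒ pppppSAAAAA   [S → p S A]
pppppSAAAAA ⇒ pppppfAAAAA   [S → f]
pppppfAAAAA ⇒ pppppfSAAAA   [A → S]
pppppfSAAAA ⇒ pppppffAAAA   [S → f]
pppppffAAAA ⇒ pppppfffAAA   [A → f]
pppppfffAAA ⇒ pppppffffAA   [A → f]
pppppffffAA ⇒ pppppfffffA   [A → f]
pppppfffffA ⇒ pppppffffff   [A → f]

S⇒pSA⇒ppSAA⇒pppSAAA⇒ppppSAAAA⇒pppppSAAAAA⇒pppppfAAAAA⇒pppppfSAAAA⇒pppppffAAAA⇒pppppfffAAA⇒pppppffffAA⇒pppppfffffA⇒pppppffffff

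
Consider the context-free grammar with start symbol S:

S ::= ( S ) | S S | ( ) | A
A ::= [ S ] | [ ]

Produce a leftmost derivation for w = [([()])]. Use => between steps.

S => A   [S ::= A]
A => [S]   [A ::= [ S ]]
[S] => [(S)]   [S ::= ( S )]
[(S)] => [(A)]   [S ::= A]
[(A)] => [([S])]   [A ::= [ S ]]
[([S])] => [([()])]   [S ::= ( )]

S => A => [S] => [(S)] => [(A)] => [([S])] => [([()])]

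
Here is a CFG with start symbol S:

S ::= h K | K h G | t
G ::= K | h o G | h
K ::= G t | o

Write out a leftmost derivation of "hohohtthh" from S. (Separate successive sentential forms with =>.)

S => KhG => GthG => hoGthG => hohoGthG => hohoKthG => hohoGtthG => hohohtthG => hohohtthh

S => KhG   [S ::= K h G]
KhG => GthG   [K ::= G t]
GthG => hoGthG   [G ::= h o G]
hoGthG => hohoGthG   [G ::= h o G]
hohoGthG => hohoKthG   [G ::= K]
hohoKthG => hohoGtthG   [K ::= G t]
hohoGtthG => hohohtthG   [G ::= h]
hohohtthG => hohohtthh   [G ::= h]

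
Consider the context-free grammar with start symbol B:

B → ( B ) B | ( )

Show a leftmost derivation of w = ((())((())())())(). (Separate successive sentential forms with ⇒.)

B⇒(B)B⇒((B)B)B⇒((())B)B⇒((())(B)B)B⇒((())((B)B)B)B⇒((())((())B)B)B⇒((())((())())B)B⇒((())((())())())B⇒((())((())())())()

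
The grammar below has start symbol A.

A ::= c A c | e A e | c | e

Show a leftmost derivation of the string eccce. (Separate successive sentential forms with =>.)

A=>eAe=>ecAce=>eccce

A => eAe   [A ::= e A e]
eAe => ecAce   [A ::= c A c]
ecAce => eccce   [A ::= c]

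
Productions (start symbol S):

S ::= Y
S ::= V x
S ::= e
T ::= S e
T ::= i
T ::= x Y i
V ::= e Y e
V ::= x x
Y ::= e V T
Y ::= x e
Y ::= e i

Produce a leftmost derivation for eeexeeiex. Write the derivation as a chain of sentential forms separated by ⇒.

S ⇒ Vx   [S ::= V x]
Vx ⇒ eYex   [V ::= e Y e]
eYex ⇒ eeVTex   [Y ::= e V T]
eeVTex ⇒ eeeYeTex   [V ::= e Y e]
eeeYeTex ⇒ eeexeeTex   [Y ::= x e]
eeexeeTex ⇒ eeexeeiex   [T ::= i]

S ⇒ Vx ⇒ eYex ⇒ eeVTex ⇒ eeeYeTex ⇒ eeexeeTex ⇒ eeexeeiex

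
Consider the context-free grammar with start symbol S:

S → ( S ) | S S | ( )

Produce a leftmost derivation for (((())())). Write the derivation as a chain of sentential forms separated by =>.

S => (S) => ((S)) => ((SS)) => (((S)S)) => (((())S)) => (((())()))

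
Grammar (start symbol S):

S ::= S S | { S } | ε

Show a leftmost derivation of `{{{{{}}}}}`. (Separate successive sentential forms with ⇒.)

S ⇒ SS   [S ::= S S]
SS ⇒ {S}S   [S ::= { S }]
{S}S ⇒ {{S}}S   [S ::= { S }]
{{S}}S ⇒ {{SS}}S   [S ::= S S]
{{SS}}S ⇒ {{SSS}}S   [S ::= S S]
{{SSS}}S ⇒ {{{S}SS}}S   [S ::= { S }]
{{{S}SS}}S ⇒ {{{{S}}SS}}S   [S ::= { S }]
{{{{S}}SS}}S ⇒ {{{{{S}}}SS}}S   [S ::= { S }]
{{{{{S}}}SS}}S ⇒ {{{{{}}}SS}}S   [S ::= ε]
{{{{{}}}SS}}S ⇒ {{{{{}}}S}}S   [S ::= ε]
{{{{{}}}S}}S ⇒ {{{{{}}}}}S   [S ::= ε]
{{{{{}}}}}S ⇒ {{{{{}}}}}   [S ::= ε]

S ⇒ SS ⇒ {S}S ⇒ {{S}}S ⇒ {{SS}}S ⇒ {{SSS}}S ⇒ {{{S}SS}}S ⇒ {{{{S}}SS}}S ⇒ {{{{{S}}}SS}}S ⇒ {{{{{}}}SS}}S ⇒ {{{{{}}}S}}S ⇒ {{{{{}}}}}S ⇒ {{{{{}}}}}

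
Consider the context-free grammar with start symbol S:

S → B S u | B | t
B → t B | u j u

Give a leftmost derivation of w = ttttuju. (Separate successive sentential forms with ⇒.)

S ⇒ B   [S → B]
B ⇒ tB   [B → t B]
tB ⇒ ttB   [B → t B]
ttB ⇒ tttB   [B → t B]
tttB ⇒ ttttB   [B → t B]
ttttB ⇒ ttttuju   [B → u j u]

S ⇒ B ⇒ tB ⇒ ttB ⇒ tttB ⇒ ttttB ⇒ ttttuju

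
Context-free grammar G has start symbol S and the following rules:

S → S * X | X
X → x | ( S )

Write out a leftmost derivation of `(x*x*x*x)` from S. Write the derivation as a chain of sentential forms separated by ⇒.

S ⇒ X   [S → X]
X ⇒ (S)   [X → ( S )]
(S) ⇒ (S*X)   [S → S * X]
(S*X) ⇒ (S*X*X)   [S → S * X]
(S*X*X) ⇒ (S*X*X*X)   [S → S * X]
(S*X*X*X) ⇒ (X*X*X*X)   [S → X]
(X*X*X*X) ⇒ (x*X*X*X)   [X → x]
(x*X*X*X) ⇒ (x*x*X*X)   [X → x]
(x*x*X*X) ⇒ (x*x*x*X)   [X → x]
(x*x*x*X) ⇒ (x*x*x*x)   [X → x]

S ⇒ X ⇒ (S) ⇒ (S*X) ⇒ (S*X*X) ⇒ (S*X*X*X) ⇒ (X*X*X*X) ⇒ (x*X*X*X) ⇒ (x*x*X*X) ⇒ (x*x*x*X) ⇒ (x*x*x*x)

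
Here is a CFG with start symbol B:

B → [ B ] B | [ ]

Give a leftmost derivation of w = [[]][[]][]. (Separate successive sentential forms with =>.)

B => [B]B   [B → [ B ] B]
[B]B => [[]]B   [B → [ ]]
[[]]B => [[]][B]B   [B → [ B ] B]
[[]][B]B => [[]][[]]B   [B → [ ]]
[[]][[]]B => [[]][[]][]   [B → [ ]]

B => [B]B => [[]]B => [[]][B]B => [[]][[]]B => [[]][[]][]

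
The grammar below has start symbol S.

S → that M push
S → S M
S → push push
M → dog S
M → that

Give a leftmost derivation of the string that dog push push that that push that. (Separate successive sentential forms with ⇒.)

S ⇒ S M ⇒ that M push M ⇒ that dog S push M ⇒ that dog S M push M ⇒ that dog S M M push M ⇒ that dog push push M M push M ⇒ that dog push push that M push M ⇒ that dog push push that that push M ⇒ that dog push push that that push that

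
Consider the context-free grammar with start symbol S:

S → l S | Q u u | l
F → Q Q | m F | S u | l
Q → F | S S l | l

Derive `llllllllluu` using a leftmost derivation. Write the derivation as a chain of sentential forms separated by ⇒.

S ⇒ lS   [S → l S]
lS ⇒ llS   [S → l S]
llS ⇒ lllS   [S → l S]
lllS ⇒ llllS   [S → l S]
llllS ⇒ llllQuu   [S → Q u u]
llllQuu ⇒ llllSSluu   [Q → S S l]
llllSSluu ⇒ lllllSSluu   [S → l S]
lllllSSluu ⇒ llllllSSluu   [S → l S]
llllllSSluu ⇒ lllllllSluu   [S → l]
lllllllSluu ⇒ llllllllluu   [S → l]

S⇒lS⇒llS⇒lllS⇒llllS⇒llllQuu⇒llllSSluu⇒lllllSSluu⇒llllllSSluu⇒lllllllSluu⇒llllllllluu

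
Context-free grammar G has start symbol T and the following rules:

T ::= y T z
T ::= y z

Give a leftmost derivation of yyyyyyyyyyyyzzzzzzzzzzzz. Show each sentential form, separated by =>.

T => yTz => yyTzz => yyyTzzz => yyyyTzzzz => yyyyyTzzzzz => yyyyyyTzzzzzz => yyyyyyyTzzzzzzz => yyyyyyyyTzzzzzzzz => yyyyyyyyyTzzzzzzzzz => yyyyyyyyyyTzzzzzzzzzz => yyyyyyyyyyyTzzzzzzzzzzz => yyyyyyyyyyyyzzzzzzzzzzzz

T => yTz   [T ::= y T z]
yTz => yyTzz   [T ::= y T z]
yyTzz => yyyTzzz   [T ::= y T z]
yyyTzzz => yyyyTzzzz   [T ::= y T z]
yyyyTzzzz => yyyyyTzzzzz   [T ::= y T z]
yyyyyTzzzzz => yyyyyyTzzzzzz   [T ::= y T z]
yyyyyyTzzzzzz => yyyyyyyTzzzzzzz   [T ::= y T z]
yyyyyyyTzzzzzzz => yyyyyyyyTzzzzzzzz   [T ::= y T z]
yyyyyyyyTzzzzzzzz => yyyyyyyyyTzzzzzzzzz   [T ::= y T z]
yyyyyyyyyTzzzzzzzzz => yyyyyyyyyyTzzzzzzzzzz   [T ::= y T z]
yyyyyyyyyyTzzzzzzzzzz => yyyyyyyyyyyTzzzzzzzzzzz   [T ::= y T z]
yyyyyyyyyyyTzzzzzzzzzzz => yyyyyyyyyyyyzzzzzzzzzzzz   [T ::= y z]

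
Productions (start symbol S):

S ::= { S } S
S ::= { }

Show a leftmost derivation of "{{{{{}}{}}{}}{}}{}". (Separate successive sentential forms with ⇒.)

S⇒{S}S⇒{{S}S}S⇒{{{S}S}S}S⇒{{{{S}S}S}S}S⇒{{{{{}}S}S}S}S⇒{{{{{}}{}}S}S}S⇒{{{{{}}{}}{}}S}S⇒{{{{{}}{}}{}}{}}S⇒{{{{{}}{}}{}}{}}{}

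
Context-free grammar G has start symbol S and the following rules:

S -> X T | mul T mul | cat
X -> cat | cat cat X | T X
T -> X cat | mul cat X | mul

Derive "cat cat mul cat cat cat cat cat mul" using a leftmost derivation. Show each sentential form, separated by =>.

S => X T   [S -> X T]
X T => T X T   [X -> T X]
T X T => X cat X T   [T -> X cat]
X cat X T => T X cat X T   [X -> T X]
T X cat X T => X cat X cat X T   [T -> X cat]
X cat X cat X T => cat cat X cat X T   [X -> cat]
cat cat X cat X T => cat cat T X cat X T   [X -> T X]
cat cat T X cat X T => cat cat mul X cat X T   [T -> mul]
cat cat mul X cat X T => cat cat mul cat cat X T   [X -> cat]
cat cat mul cat cat X T => cat cat mul cat cat cat cat X T   [X -> cat cat X]
cat cat mul cat cat cat cat X T => cat cat mul cat cat cat cat cat T   [X -> cat]
cat cat mul cat cat cat cat cat T => cat cat mul cat cat cat cat cat mul   [T -> mul]

S => X T => T X T => X cat X T => T X cat X T => X cat X cat X T => cat cat X cat X T => cat cat T X cat X T => cat cat mul X cat X T => cat cat mul cat cat X T => cat cat mul cat cat cat cat X T => cat cat mul cat cat cat cat cat T => cat cat mul cat cat cat cat cat mul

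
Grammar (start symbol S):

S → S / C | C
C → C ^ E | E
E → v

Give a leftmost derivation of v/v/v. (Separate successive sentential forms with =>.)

S => S/C   [S → S / C]
S/C => S/C/C   [S → S / C]
S/C/C => C/C/C   [S → C]
C/C/C => E/C/C   [C → E]
E/C/C => v/C/C   [E → v]
v/C/C => v/E/C   [C → E]
v/E/C => v/v/C   [E → v]
v/v/C => v/v/E   [C → E]
v/v/E => v/v/v   [E → v]

S => S/C => S/C/C => C/C/C => E/C/C => v/C/C => v/E/C => v/v/C => v/v/E => v/v/v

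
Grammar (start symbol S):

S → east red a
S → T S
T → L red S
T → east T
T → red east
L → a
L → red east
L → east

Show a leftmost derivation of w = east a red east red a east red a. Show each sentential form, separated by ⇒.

S ⇒ T S   [S → T S]
T S ⇒ east T S   [T → east T]
east T S ⇒ east L red S S   [T → L red S]
east L red S S ⇒ east a red S S   [L → a]
east a red S S ⇒ east a red east red a S   [S → east red a]
east a red east red a S ⇒ east a red east red a east red a   [S → east red a]

S ⇒ T S ⇒ east T S ⇒ east L red S S ⇒ east a red S S ⇒ east a red east red a S ⇒ east a red east red a east red a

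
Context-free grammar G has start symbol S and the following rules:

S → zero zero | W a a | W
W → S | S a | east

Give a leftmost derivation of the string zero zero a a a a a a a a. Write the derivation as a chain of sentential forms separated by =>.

S => W a a => S a a a => W a a a a a => S a a a a a => W a a a a a a a => S a a a a a a a a => zero zero a a a a a a a a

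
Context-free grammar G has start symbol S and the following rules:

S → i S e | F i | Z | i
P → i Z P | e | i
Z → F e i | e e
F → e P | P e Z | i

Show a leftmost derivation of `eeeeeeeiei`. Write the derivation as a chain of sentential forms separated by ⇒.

S ⇒ Z   [S → Z]
Z ⇒ Fei   [Z → F e i]
Fei ⇒ PeZei   [F → P e Z]
PeZei ⇒ eeZei   [P → e]
eeZei ⇒ eeFeiei   [Z → F e i]
eeFeiei ⇒ eePeZeiei   [F → P e Z]
eePeZeiei ⇒ eeeeZeiei   [P → e]
eeeeZeiei ⇒ eeeeeeeiei   [Z → e e]

S⇒Z⇒Fei⇒PeZei⇒eeZei⇒eeFeiei⇒eePeZeiei⇒eeeeZeiei⇒eeeeeeeiei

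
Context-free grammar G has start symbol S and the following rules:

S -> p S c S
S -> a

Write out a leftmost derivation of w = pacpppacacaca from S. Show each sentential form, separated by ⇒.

S⇒pScS⇒pacS⇒pacpScS⇒pacppScScS⇒pacpppScScScS⇒pacpppacScScS⇒pacpppacacScS⇒pacpppacacacS⇒pacpppacacaca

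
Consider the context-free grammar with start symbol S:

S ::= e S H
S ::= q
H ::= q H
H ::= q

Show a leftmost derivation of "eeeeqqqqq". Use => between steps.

S => eSH   [S ::= e S H]
eSH => eeSHH   [S ::= e S H]
eeSHH => eeeSHHH   [S ::= e S H]
eeeSHHH => eeeeSHHHH   [S ::= e S H]
eeeeSHHHH => eeeeqHHHH   [S ::= q]
eeeeqHHHH => eeeeqqHHH   [H ::= q]
eeeeqqHHH => eeeeqqqHH   [H ::= q]
eeeeqqqHH => eeeeqqqqH   [H ::= q]
eeeeqqqqH => eeeeqqqqq   [H ::= q]

S => eSH => eeSHH => eeeSHHH => eeeeSHHHH => eeeeqHHHH => eeeeqqHHH => eeeeqqqHH => eeeeqqqqH => eeeeqqqqq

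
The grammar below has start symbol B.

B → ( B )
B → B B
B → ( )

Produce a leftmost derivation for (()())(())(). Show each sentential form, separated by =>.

B => BB => (B)B => (BB)B => (()B)B => (()())B => (()())BB => (()())(B)B => (()())(())B => (()())(())()

B => BB   [B → B B]
BB => (B)B   [B → ( B )]
(B)B => (BB)B   [B → B B]
(BB)B => (()B)B   [B → ( )]
(()B)B => (()())B   [B → ( )]
(()())B => (()())BB   [B → B B]
(()())BB => (()())(B)B   [B → ( B )]
(()())(B)B => (()())(())B   [B → ( )]
(()())(())B => (()())(())()   [B → ( )]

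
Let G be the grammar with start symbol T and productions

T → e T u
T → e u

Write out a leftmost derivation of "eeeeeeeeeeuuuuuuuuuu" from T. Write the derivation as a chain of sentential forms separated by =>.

T => eTu   [T → e T u]
eTu => eeTuu   [T → e T u]
eeTuu => eeeTuuu   [T → e T u]
eeeTuuu => eeeeTuuuu   [T → e T u]
eeeeTuuuu => eeeeeTuuuuu   [T → e T u]
eeeeeTuuuuu => eeeeeeTuuuuuu   [T → e T u]
eeeeeeTuuuuuu => eeeeeeeTuuuuuuu   [T → e T u]
eeeeeeeTuuuuuuu => eeeeeeeeTuuuuuuuu   [T → e T u]
eeeeeeeeTuuuuuuuu => eeeeeeeeeTuuuuuuuuu   [T → e T u]
eeeeeeeeeTuuuuuuuuu => eeeeeeeeeeuuuuuuuuuu   [T → e u]

T => eTu => eeTuu => eeeTuuu => eeeeTuuuu => eeeeeTuuuuu => eeeeeeTuuuuuu => eeeeeeeTuuuuuuu => eeeeeeeeTuuuuuuuu => eeeeeeeeeTuuuuuuuuu => eeeeeeeeeeuuuuuuuuuu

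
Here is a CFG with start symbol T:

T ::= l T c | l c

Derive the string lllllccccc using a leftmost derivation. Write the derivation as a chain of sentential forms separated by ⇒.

T ⇒ lTc   [T ::= l T c]
lTc ⇒ llTcc   [T ::= l T c]
llTcc ⇒ lllTccc   [T ::= l T c]
lllTccc ⇒ llllTcccc   [T ::= l T c]
llllTcccc ⇒ lllllccccc   [T ::= l c]

T ⇒ lTc ⇒ llTcc ⇒ lllTccc ⇒ llllTcccc ⇒ lllllccccc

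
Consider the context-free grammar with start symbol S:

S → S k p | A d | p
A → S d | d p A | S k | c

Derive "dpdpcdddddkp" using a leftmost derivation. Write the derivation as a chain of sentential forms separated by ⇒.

S⇒Skp⇒Adkp⇒dpAdkp⇒dpSddkp⇒dpAdddkp⇒dpdpAdddkp⇒dpdpSddddkp⇒dpdpAdddddkp⇒dpdpcdddddkp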